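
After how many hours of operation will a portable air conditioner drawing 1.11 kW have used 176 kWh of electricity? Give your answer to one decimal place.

158.6 h

Hours = 176 kWh ÷ 1.11 kW = 158.6 h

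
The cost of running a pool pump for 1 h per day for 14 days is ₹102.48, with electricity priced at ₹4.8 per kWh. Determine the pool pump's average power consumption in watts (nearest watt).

1525 W

Energy = ₹102.48 ÷ ₹4.8/kWh = 21.35 kWh
Runtime = 1 h/day × 14 days = 14 h
Power = 21.35 kWh ÷ 14 h = 1.525 kW = 1525 W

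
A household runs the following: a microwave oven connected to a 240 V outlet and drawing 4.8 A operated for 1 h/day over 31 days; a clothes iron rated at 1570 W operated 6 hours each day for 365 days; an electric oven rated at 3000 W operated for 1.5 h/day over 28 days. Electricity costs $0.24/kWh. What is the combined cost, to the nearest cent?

$864.00

microwave oven: Power = 4.8 A × 240 V = 1152 W = 1.152 kW
microwave oven: Runtime = 1 h/day × 31 days = 31 h
microwave oven: 1.152 kW × 31 h = 35.712 kWh
clothes iron: Runtime = 6 h/day × 365 days = 2190 h
clothes iron: 1.57 kW × 2190 h = 3438.3 kWh
electric oven: Runtime = 1.5 h/day × 28 days = 42 h
electric oven: 3 kW × 42 h = 126 kWh
Total energy = 3600.012 kWh
Cost = 3600.012 × $0.24 = $864.00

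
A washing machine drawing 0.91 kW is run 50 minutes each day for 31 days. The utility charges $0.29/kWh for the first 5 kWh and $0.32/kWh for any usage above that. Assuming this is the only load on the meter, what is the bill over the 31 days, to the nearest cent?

$7.37

Runtime = 50 min × 31 = 1550 min = 25.833333… h
Energy = 0.91 kW × 25.833333… h = 23.508333… kWh
Tier 1 (0–5 kWh): 5 × $0.29 = $1.45
Above 5 kWh: 18.508333… × $0.32 = $5.922666…
Bill = $7.37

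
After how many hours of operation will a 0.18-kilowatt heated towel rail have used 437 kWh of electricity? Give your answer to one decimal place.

Hours = 437 kWh ÷ 0.18 kW = 2427.8 h

2427.8 h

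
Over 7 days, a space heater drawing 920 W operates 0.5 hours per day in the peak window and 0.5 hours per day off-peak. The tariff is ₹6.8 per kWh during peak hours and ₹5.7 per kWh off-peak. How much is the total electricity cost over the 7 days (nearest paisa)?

Peak energy = 0.92 kW × 0.5 h × 7 = 3.22 kWh
Off-peak energy = 0.92 kW × 0.5 h × 7 = 3.22 kWh
Cost = 3.22 × ₹6.8 + 3.22 × ₹5.7 = ₹21.896 + ₹18.354 = ₹40.25

₹40.25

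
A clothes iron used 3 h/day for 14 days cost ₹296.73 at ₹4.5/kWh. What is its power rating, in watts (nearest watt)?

1570 W

Energy = ₹296.73 ÷ ₹4.5/kWh = 65.94 kWh
Runtime = 3 h/day × 14 days = 42 h
Power = 65.94 kWh ÷ 42 h = 1.57 kW = 1570 W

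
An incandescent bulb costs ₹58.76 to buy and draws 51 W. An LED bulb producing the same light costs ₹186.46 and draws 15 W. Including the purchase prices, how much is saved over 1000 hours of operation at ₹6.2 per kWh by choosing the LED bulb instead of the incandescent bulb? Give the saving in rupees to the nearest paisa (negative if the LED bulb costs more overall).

incandescent bulb: ₹58.76 + (51/1000) kW × 1000 h × ₹6.2 = ₹58.76 + ₹316.2 = ₹374.96
LED bulb: ₹186.46 + (15/1000) kW × 1000 h × ₹6.2 = ₹186.46 + ₹93 = ₹279.46
Saving = ₹374.96 − ₹279.46 = ₹95.5

₹95.50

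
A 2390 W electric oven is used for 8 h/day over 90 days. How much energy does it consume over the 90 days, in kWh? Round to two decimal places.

1720.80 kWh

Runtime = 8 h/day × 90 days = 720 h
Energy = 2.39 kW × 720 h = 1720.8 kWh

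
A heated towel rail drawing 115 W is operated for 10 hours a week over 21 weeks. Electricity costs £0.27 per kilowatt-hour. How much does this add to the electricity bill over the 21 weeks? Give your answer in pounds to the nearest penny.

£6.52

Runtime = 10 h/week × 21 weeks = 210 h
Energy = 0.115 kW × 210 h = 24.15 kWh
Cost = 24.15 kWh × £0.27/kWh = £6.52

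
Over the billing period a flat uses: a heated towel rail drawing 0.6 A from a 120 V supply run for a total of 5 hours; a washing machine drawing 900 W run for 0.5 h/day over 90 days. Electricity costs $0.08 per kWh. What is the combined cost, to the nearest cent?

heated towel rail: Power = 0.6 A × 120 V = 72 W = 0.072 kW
heated towel rail: 0.072 kW × 5 h = 0.36 kWh
washing machine: Runtime = 0.5 h/day × 90 days = 45 h
washing machine: 0.9 kW × 45 h = 40.5 kWh
Total energy = 40.86 kWh
Cost = 40.86 × $0.08 = $3.27

$3.27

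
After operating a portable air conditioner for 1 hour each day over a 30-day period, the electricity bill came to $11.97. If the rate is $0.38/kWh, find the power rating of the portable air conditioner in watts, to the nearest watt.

Energy = $11.97 ÷ $0.38/kWh = 31.5 kWh
Runtime = 1 h/day × 30 days = 30 h
Power = 31.5 kWh ÷ 30 h = 1.05 kW = 1050 W

1050 W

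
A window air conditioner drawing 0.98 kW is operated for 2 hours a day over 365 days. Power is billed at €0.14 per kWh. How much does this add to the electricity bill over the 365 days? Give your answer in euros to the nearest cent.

€100.16

Runtime = 2 h/day × 365 days = 730 h
Energy = 0.98 kW × 730 h = 715.4 kWh
Cost = 715.4 kWh × €0.14/kWh = €100.16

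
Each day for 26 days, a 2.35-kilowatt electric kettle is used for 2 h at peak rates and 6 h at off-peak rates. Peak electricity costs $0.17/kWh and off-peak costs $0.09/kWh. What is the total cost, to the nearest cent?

Peak energy = 2.35 kW × 2 h × 26 = 122.2 kWh
Off-peak energy = 2.35 kW × 6 h × 26 = 366.6 kWh
Cost = 122.2 × $0.17 + 366.6 × $0.09 = $20.774 + $32.994 = $53.77

$53.77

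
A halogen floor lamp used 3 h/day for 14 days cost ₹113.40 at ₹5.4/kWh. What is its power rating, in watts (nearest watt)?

Energy = ₹113.40 ÷ ₹5.4/kWh = 21 kWh
Runtime = 3 h/day × 14 days = 42 h
Power = 21 kWh ÷ 42 h = 0.5 kW = 500 W

500 W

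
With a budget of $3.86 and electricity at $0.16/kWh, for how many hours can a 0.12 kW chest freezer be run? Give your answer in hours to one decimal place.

Energy available = $3.86 ÷ $0.16/kWh = 24.125 kWh
Hours = 24.125 kWh ÷ 0.12 kW = 201.0 h

201.0 h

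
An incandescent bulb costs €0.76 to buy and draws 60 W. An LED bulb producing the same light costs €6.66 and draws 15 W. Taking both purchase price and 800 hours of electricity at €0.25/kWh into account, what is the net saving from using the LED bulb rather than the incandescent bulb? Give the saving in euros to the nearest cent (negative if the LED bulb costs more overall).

incandescent bulb: €0.76 + (60/1000) kW × 800 h × €0.25 = €0.76 + €12 = €12.76
LED bulb: €6.66 + (15/1000) kW × 800 h × €0.25 = €6.66 + €3 = €9.66
Saving = €12.76 − €9.66 = €3.1

€3.10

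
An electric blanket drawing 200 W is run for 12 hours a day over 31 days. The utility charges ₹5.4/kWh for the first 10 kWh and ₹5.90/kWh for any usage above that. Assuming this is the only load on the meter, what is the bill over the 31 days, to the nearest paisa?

Runtime = 12 h/day × 31 days = 372 h
Energy = 0.2 kW × 372 h = 74.4 kWh
Tier 1 (0–10 kWh): 10 × ₹5.4 = ₹54
Above 10 kWh: 64.4 × ₹5.90 = ₹379.96
Bill = ₹433.96

₹433.96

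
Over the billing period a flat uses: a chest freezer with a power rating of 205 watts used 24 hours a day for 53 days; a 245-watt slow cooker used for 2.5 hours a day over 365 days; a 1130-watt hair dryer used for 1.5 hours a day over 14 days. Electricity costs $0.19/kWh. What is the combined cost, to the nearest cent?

$96.53

chest freezer: Runtime = 24 h × 53 = 1272 h
chest freezer: 0.205 kW × 1272 h = 260.76 kWh
slow cooker: Runtime = 2.5 h/day × 365 days = 912.5 h
slow cooker: 0.245 kW × 912.5 h = 223.5625 kWh
hair dryer: Runtime = 1.5 h/day × 14 days = 21 h
hair dryer: 1.13 kW × 21 h = 23.73 kWh
Total energy = 508.0525 kWh
Cost = 508.0525 × $0.19 = $96.53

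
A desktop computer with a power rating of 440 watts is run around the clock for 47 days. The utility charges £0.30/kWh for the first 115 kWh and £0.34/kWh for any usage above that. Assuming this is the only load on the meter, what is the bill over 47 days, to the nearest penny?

£164.15

Runtime = 24 h × 47 = 1128 h
Energy = 0.44 kW × 1128 h = 496.32 kWh
Tier 1 (0–115 kWh): 115 × £0.30 = £34.5
Above 115 kWh: 381.32 × £0.34 = £129.6488
Bill = £164.15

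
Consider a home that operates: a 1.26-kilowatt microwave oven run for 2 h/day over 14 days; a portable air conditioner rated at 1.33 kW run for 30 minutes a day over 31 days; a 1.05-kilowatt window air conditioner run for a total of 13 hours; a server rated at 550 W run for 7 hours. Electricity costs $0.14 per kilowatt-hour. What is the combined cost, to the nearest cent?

$10.28

microwave oven: Runtime = 2 h/day × 14 days = 28 h
microwave oven: 1.26 kW × 28 h = 35.28 kWh
portable air conditioner: Runtime = 30 min × 31 = 930 min = 15.5 h
portable air conditioner: 1.33 kW × 15.5 h = 20.615 kWh
window air conditioner: 1.05 kW × 13 h = 13.65 kWh
server: 0.55 kW × 7 h = 3.85 kWh
Total energy = 73.395 kWh
Cost = 73.395 × $0.14 = $10.28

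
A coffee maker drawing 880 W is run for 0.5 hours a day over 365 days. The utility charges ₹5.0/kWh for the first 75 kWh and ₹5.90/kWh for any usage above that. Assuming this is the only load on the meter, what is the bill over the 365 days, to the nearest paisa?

Runtime = 0.5 h/day × 365 days = 182.5 h
Energy = 0.88 kW × 182.5 h = 160.6 kWh
Tier 1 (0–75 kWh): 75 × ₹5.0 = ₹375
Above 75 kWh: 85.6 × ₹5.90 = ₹505.04
Bill = ₹880.04

₹880.04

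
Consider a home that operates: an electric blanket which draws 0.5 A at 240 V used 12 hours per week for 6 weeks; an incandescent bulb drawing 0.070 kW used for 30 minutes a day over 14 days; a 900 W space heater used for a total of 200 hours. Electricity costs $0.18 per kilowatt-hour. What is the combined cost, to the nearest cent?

$34.04

electric blanket: Power = 0.5 A × 240 V = 120 W = 0.12 kW
electric blanket: Runtime = 12 h/week × 6 weeks = 72 h
electric blanket: 0.12 kW × 72 h = 8.64 kWh
incandescent bulb: Runtime = 30 min × 14 = 420 min = 7 h
incandescent bulb: 0.07 kW × 7 h = 0.49 kWh
space heater: 0.9 kW × 200 h = 180 kWh
Total energy = 189.13 kWh
Cost = 189.13 × $0.18 = $34.04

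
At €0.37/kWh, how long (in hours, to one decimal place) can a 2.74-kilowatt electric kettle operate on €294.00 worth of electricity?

290.0 h

Energy available = €294.00 ÷ €0.37/kWh = 794.5946 kWh
Hours = 794.5946 kWh ÷ 2.74 kW = 290.0 h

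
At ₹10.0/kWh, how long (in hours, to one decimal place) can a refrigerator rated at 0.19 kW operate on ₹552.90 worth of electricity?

Energy available = ₹552.90 ÷ ₹10.0/kWh = 55.29 kWh
Hours = 55.29 kWh ÷ 0.19 kW = 291.0 h

291.0 h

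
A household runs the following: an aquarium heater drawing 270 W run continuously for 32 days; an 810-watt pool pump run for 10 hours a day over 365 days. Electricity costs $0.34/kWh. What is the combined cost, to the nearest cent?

$1075.71

aquarium heater: Runtime = 24 h × 32 = 768 h
aquarium heater: 0.27 kW × 768 h = 207.36 kWh
pool pump: Runtime = 10 h/day × 365 days = 3650 h
pool pump: 0.81 kW × 3650 h = 2956.5 kWh
Total energy = 3163.86 kWh
Cost = 3163.86 × $0.34 = $1075.71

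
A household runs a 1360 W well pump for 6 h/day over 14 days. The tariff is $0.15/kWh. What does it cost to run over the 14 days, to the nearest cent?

$17.14

Runtime = 6 h/day × 14 days = 84 h
Energy = 1.36 kW × 84 h = 114.24 kWh
Cost = 114.24 kWh × $0.15/kWh = $17.14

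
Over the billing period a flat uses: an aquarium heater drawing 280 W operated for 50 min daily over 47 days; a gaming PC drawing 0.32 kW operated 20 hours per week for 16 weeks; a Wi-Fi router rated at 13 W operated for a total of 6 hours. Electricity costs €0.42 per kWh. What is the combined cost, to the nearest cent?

aquarium heater: Runtime = 50 min × 47 = 2350 min = 39.166666… h
aquarium heater: 0.28 kW × 39.166666… h = 10.966666… kWh
gaming PC: Runtime = 20 h/week × 16 weeks = 320 h
gaming PC: 0.32 kW × 320 h = 102.4 kWh
Wi-Fi router: 0.013 kW × 6 h = 0.078 kWh
Total energy = 113.444666… kWh
Cost = 113.444666… × €0.42 = €47.65

€47.65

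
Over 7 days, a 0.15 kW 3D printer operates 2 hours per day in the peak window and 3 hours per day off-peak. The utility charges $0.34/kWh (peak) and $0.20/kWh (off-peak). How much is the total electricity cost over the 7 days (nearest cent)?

$1.34

Peak energy = 0.15 kW × 2 h × 7 = 2.1 kWh
Off-peak energy = 0.15 kW × 3 h × 7 = 3.15 kWh
Cost = 2.1 × $0.34 + 3.15 × $0.20 = $0.714 + $0.63 = $1.34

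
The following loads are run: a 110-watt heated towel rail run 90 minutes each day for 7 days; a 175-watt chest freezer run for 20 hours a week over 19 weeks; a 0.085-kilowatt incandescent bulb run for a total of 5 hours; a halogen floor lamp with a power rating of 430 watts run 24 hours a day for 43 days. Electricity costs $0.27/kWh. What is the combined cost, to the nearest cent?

heated towel rail: Runtime = 90 min × 7 = 630 min = 10.5 h
heated towel rail: 0.11 kW × 10.5 h = 1.155 kWh
chest freezer: Runtime = 20 h/week × 19 weeks = 380 h
chest freezer: 0.175 kW × 380 h = 66.5 kWh
incandescent bulb: 0.085 kW × 5 h = 0.425 kWh
halogen floor lamp: Runtime = 24 h × 43 = 1032 h
halogen floor lamp: 0.43 kW × 1032 h = 443.76 kWh
Total energy = 511.84 kWh
Cost = 511.84 × $0.27 = $138.20

$138.20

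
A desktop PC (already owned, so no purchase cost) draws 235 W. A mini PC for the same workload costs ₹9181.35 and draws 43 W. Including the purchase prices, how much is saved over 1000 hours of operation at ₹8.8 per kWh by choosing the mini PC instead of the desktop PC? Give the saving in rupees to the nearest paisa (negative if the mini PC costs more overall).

-₹7491.75

desktop PC: ₹0.00 + (235/1000) kW × 1000 h × ₹8.8 = ₹0.00 + ₹2068 = ₹2068
mini PC: ₹9181.35 + (43/1000) kW × 1000 h × ₹8.8 = ₹9181.35 + ₹378.4 = ₹9559.75
Saving = ₹2068 − ₹9559.75 = −₹7491.75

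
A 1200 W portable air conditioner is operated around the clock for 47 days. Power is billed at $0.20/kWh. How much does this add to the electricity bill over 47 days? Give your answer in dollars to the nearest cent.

$270.72

Runtime = 24 h × 47 = 1128 h
Energy = 1.2 kW × 1128 h = 1353.6 kWh
Cost = 1353.6 kWh × $0.20/kWh = $270.72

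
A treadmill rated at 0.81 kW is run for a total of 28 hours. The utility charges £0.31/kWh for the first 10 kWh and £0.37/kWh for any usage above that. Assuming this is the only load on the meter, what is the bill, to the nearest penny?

£7.79

Energy = 0.81 kW × 28 h = 22.68 kWh
Tier 1 (0–10 kWh): 10 × £0.31 = £3.1
Above 10 kWh: 12.68 × £0.37 = £4.6916
Bill = £7.79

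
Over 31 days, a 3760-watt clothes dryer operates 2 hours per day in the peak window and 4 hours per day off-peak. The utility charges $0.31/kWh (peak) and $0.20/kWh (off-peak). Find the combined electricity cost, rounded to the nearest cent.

$165.52

Peak energy = 3.76 kW × 2 h × 31 = 233.12 kWh
Off-peak energy = 3.76 kW × 4 h × 31 = 466.24 kWh
Cost = 233.12 × $0.31 + 466.24 × $0.20 = $72.2672 + $93.248 = $165.52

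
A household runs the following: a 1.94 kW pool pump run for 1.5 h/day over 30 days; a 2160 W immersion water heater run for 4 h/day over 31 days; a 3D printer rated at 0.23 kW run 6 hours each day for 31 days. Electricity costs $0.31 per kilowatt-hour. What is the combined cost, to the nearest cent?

pool pump: Runtime = 1.5 h/day × 30 days = 45 h
pool pump: 1.94 kW × 45 h = 87.3 kWh
immersion water heater: Runtime = 4 h/day × 31 days = 124 h
immersion water heater: 2.16 kW × 124 h = 267.84 kWh
3D printer: Runtime = 6 h/day × 31 days = 186 h
3D printer: 0.23 kW × 186 h = 42.78 kWh
Total energy = 397.92 kWh
Cost = 397.92 × $0.31 = $123.36

$123.36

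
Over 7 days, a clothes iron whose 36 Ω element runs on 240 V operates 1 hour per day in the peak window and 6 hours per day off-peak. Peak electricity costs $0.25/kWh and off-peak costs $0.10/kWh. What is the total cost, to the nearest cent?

Power = V²/R = 240²/36 = 1600 W = 1.6 kW
Peak energy = 1.6 kW × 1 h × 7 = 11.2 kWh
Off-peak energy = 1.6 kW × 6 h × 7 = 67.2 kWh
Cost = 11.2 × $0.25 + 67.2 × $0.10 = $2.8 + $6.72 = $9.52

$9.52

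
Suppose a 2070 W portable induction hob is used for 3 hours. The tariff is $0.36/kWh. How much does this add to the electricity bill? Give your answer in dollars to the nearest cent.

Energy = 2.07 kW × 3 h = 6.21 kWh
Cost = 6.21 kWh × $0.36/kWh = $2.24

$2.24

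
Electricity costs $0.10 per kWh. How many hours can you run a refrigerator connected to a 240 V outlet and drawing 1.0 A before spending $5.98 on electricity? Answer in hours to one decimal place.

249.2 h

Power = 1.0 A × 240 V = 240 W = 0.24 kW
Energy available = $5.98 ÷ $0.10/kWh = 59.8 kWh
Hours = 59.8 kWh ÷ 0.24 kW = 249.2 h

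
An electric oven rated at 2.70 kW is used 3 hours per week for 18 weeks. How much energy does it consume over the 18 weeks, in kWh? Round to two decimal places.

145.80 kWh

Runtime = 3 h/week × 18 weeks = 54 h
Energy = 2.7 kW × 54 h = 145.8 kWh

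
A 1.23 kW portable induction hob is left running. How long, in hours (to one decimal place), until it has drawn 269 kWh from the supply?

218.7 h

Hours = 269 kWh ÷ 1.23 kW = 218.7 h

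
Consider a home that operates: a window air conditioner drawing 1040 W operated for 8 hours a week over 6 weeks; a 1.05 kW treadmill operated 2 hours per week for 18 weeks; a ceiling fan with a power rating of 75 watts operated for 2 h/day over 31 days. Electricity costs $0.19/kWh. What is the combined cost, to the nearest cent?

$17.55

window air conditioner: Runtime = 8 h/week × 6 weeks = 48 h
window air conditioner: 1.04 kW × 48 h = 49.92 kWh
treadmill: Runtime = 2 h/week × 18 weeks = 36 h
treadmill: 1.05 kW × 36 h = 37.8 kWh
ceiling fan: Runtime = 2 h/day × 31 days = 62 h
ceiling fan: 0.075 kW × 62 h = 4.65 kWh
Total energy = 92.37 kWh
Cost = 92.37 × $0.19 = $17.55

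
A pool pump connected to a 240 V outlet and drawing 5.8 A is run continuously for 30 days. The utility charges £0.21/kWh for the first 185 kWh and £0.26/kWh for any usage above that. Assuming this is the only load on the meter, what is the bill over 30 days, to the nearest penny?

£251.33

Power = 5.8 A × 240 V = 1392 W = 1.392 kW
Runtime = 24 h × 30 = 720 h
Energy = 1.392 kW × 720 h = 1002.24 kWh
Tier 1 (0–185 kWh): 185 × £0.21 = £38.85
Above 185 kWh: 817.24 × £0.26 = £212.4824
Bill = £251.33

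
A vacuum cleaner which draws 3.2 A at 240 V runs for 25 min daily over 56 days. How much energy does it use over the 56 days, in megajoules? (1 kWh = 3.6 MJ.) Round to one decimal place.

Power = 3.2 A × 240 V = 768 W = 0.768 kW
Runtime = 25 min × 56 = 1400 min = 23.333333… h
Energy = 0.768 kW × 23.333333… h = 17.92 kWh
= 17.92 × 3.6 MJ = 64.5 MJ

64.5 MJ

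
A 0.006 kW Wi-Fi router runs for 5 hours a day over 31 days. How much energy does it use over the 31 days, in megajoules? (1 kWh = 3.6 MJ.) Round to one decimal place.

3.3 MJ

Runtime = 5 h/day × 31 days = 155 h
Energy = 0.006 kW × 155 h = 0.93 kWh
= 0.93 × 3.6 MJ = 3.3 MJ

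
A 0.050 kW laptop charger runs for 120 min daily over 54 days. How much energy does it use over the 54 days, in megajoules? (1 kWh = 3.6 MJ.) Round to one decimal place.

19.4 MJ

Runtime = 120 min × 54 = 6480 min = 108 h
Energy = 0.05 kW × 108 h = 5.4 kWh
= 5.4 × 3.6 MJ = 19.4 MJ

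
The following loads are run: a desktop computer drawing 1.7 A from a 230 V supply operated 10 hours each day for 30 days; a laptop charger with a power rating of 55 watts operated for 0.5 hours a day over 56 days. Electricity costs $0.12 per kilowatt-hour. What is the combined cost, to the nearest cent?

desktop computer: Power = 1.7 A × 230 V = 391 W = 0.391 kW
desktop computer: Runtime = 10 h/day × 30 days = 300 h
desktop computer: 0.391 kW × 300 h = 117.3 kWh
laptop charger: Runtime = 0.5 h/day × 56 days = 28 h
laptop charger: 0.055 kW × 28 h = 1.54 kWh
Total energy = 118.84 kWh
Cost = 118.84 × $0.12 = $14.26

$14.26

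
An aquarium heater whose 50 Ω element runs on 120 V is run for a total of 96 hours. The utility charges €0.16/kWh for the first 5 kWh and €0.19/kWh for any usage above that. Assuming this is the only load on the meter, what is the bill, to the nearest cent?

€5.10

Power = V²/R = 120²/50 = 288 W = 0.288 kW
Energy = 0.288 kW × 96 h = 27.648 kWh
Tier 1 (0–5 kWh): 5 × €0.16 = €0.8
Above 5 kWh: 22.648 × €0.19 = €4.30312
Bill = €5.10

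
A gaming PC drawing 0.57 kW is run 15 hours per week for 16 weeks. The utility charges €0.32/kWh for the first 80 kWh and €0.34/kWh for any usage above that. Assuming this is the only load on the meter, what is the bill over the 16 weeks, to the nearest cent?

€44.91

Runtime = 15 h/week × 16 weeks = 240 h
Energy = 0.57 kW × 240 h = 136.8 kWh
Tier 1 (0–80 kWh): 80 × €0.32 = €25.6
Above 80 kWh: 56.8 × €0.34 = €19.312
Bill = €44.91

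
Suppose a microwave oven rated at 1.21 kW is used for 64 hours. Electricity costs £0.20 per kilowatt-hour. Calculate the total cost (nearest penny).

Energy = 1.21 kW × 64 h = 77.44 kWh
Cost = 77.44 kWh × £0.20/kWh = £15.49

£15.49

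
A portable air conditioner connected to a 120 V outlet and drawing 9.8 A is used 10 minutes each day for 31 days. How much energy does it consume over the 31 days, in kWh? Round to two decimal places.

6.08 kWh

Power = 9.8 A × 120 V = 1176 W = 1.176 kW
Runtime = 10 min × 31 = 310 min = 5.166666… h
Energy = 1.176 kW × 5.166666… h = 6.076 kWh ≈ 6.08 kWh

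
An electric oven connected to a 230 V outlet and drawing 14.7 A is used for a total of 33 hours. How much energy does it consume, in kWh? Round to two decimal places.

111.57 kWh

Power = 14.7 A × 230 V = 3381 W = 3.381 kW
Energy = 3.381 kW × 33 h = 111.573 kWh ≈ 111.57 kWh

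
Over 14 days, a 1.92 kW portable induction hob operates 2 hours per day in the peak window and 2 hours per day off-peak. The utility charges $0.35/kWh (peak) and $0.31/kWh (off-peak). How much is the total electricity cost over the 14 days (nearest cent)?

Peak energy = 1.92 kW × 2 h × 14 = 53.76 kWh
Off-peak energy = 1.92 kW × 2 h × 14 = 53.76 kWh
Cost = 53.76 × $0.35 + 53.76 × $0.31 = $18.816 + $16.6656 = $35.48

$35.48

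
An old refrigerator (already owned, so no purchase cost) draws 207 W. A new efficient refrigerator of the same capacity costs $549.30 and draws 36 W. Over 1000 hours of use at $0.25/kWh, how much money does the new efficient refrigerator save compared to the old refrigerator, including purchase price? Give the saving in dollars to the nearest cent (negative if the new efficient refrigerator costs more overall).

-$506.55

old refrigerator: $0.00 + (207/1000) kW × 1000 h × $0.25 = $0.00 + $51.75 = $51.75
new efficient refrigerator: $549.30 + (36/1000) kW × 1000 h × $0.25 = $549.30 + $9 = $558.3
Saving = $51.75 − $558.3 = −$506.55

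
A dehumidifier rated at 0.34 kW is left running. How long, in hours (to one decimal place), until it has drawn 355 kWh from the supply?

1044.1 h

Hours = 355 kWh ÷ 0.34 kW = 1044.1 h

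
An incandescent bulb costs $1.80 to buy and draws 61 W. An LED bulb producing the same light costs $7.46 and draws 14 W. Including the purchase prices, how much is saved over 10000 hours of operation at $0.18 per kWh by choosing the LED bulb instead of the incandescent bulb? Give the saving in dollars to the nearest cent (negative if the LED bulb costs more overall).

incandescent bulb: $1.80 + (61/1000) kW × 10000 h × $0.18 = $1.80 + $109.8 = $111.6
LED bulb: $7.46 + (14/1000) kW × 10000 h × $0.18 = $7.46 + $25.2 = $32.66
Saving = $111.6 − $32.66 = $78.94

$78.94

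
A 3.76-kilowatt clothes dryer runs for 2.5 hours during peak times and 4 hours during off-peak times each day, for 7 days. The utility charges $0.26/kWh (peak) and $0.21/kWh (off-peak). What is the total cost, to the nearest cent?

$39.22

Peak energy = 3.76 kW × 2.5 h × 7 = 65.8 kWh
Off-peak energy = 3.76 kW × 4 h × 7 = 105.28 kWh
Cost = 65.8 × $0.26 + 105.28 × $0.21 = $17.108 + $22.1088 = $39.22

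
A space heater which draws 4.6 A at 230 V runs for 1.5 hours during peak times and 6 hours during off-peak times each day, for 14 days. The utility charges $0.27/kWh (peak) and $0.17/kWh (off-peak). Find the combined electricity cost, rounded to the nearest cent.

Power = 4.6 A × 230 V = 1058 W = 1.058 kW
Peak energy = 1.058 kW × 1.5 h × 14 = 22.218 kWh
Off-peak energy = 1.058 kW × 6 h × 14 = 88.872 kWh
Cost = 22.218 × $0.27 + 88.872 × $0.17 = $5.99886 + $15.10824 = $21.11

$21.11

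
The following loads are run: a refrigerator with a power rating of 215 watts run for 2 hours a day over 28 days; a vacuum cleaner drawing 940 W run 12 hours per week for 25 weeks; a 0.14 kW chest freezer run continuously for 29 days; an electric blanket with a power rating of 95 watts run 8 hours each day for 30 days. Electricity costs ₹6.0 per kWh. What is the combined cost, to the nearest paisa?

refrigerator: Runtime = 2 h/day × 28 days = 56 h
refrigerator: 0.215 kW × 56 h = 12.04 kWh
vacuum cleaner: Runtime = 12 h/week × 25 weeks = 300 h
vacuum cleaner: 0.94 kW × 300 h = 282 kWh
chest freezer: Runtime = 24 h × 29 = 696 h
chest freezer: 0.14 kW × 696 h = 97.44 kWh
electric blanket: Runtime = 8 h/day × 30 days = 240 h
electric blanket: 0.095 kW × 240 h = 22.8 kWh
Total energy = 414.28 kWh
Cost = 414.28 × ₹6.0 = ₹2485.68

₹2485.68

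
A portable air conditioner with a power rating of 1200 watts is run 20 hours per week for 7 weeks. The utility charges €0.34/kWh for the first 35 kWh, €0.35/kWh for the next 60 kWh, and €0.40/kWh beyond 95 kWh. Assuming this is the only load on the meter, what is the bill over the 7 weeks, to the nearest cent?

Runtime = 20 h/week × 7 weeks = 140 h
Energy = 1.2 kW × 140 h = 168 kWh
Tier 1 (0–35 kWh): 35 × €0.34 = €11.9
Tier 2 (35–95 kWh): 60 × €0.35 = €21
Above 95 kWh: 73 × €0.40 = €29.2
Bill = €62.10

€62.10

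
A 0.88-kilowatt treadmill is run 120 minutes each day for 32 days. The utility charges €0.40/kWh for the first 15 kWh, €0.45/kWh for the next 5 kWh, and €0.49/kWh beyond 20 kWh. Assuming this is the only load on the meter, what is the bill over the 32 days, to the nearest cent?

Runtime = 120 min × 32 = 3840 min = 64 h
Energy = 0.88 kW × 64 h = 56.32 kWh
Tier 1 (0–15 kWh): 15 × €0.40 = €6
Tier 2 (15–20 kWh): 5 × €0.45 = €2.25
Above 20 kWh: 36.32 × €0.49 = €17.7968
Bill = €26.05

€26.05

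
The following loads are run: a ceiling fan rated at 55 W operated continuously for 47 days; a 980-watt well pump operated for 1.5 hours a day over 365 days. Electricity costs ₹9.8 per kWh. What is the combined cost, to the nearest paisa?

ceiling fan: Runtime = 24 h × 47 = 1128 h
ceiling fan: 0.055 kW × 1128 h = 62.04 kWh
well pump: Runtime = 1.5 h/day × 365 days = 547.5 h
well pump: 0.98 kW × 547.5 h = 536.55 kWh
Total energy = 598.59 kWh
Cost = 598.59 × ₹9.8 = ₹5866.18

₹5866.18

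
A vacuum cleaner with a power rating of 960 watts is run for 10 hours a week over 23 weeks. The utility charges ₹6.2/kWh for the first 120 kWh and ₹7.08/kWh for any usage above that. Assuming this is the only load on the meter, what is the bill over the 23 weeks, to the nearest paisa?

Runtime = 10 h/week × 23 weeks = 230 h
Energy = 0.96 kW × 230 h = 220.8 kWh
Tier 1 (0–120 kWh): 120 × ₹6.2 = ₹744
Above 120 kWh: 100.8 × ₹7.08 = ₹713.664
Bill = ₹1457.66

₹1457.66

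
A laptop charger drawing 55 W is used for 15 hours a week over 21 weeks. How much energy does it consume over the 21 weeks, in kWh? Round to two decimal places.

17.33 kWh

Runtime = 15 h/week × 21 weeks = 315 h
Energy = 0.055 kW × 315 h = 17.325 kWh ≈ 17.33 kWh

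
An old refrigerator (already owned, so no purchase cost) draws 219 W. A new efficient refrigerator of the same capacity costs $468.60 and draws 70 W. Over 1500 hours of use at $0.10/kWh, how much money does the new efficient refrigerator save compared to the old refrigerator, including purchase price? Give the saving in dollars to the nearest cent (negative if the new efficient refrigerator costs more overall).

-$446.25

old refrigerator: $0.00 + (219/1000) kW × 1500 h × $0.10 = $0.00 + $32.85 = $32.85
new efficient refrigerator: $468.60 + (70/1000) kW × 1500 h × $0.10 = $468.60 + $10.5 = $479.1
Saving = $32.85 − $479.1 = −$446.25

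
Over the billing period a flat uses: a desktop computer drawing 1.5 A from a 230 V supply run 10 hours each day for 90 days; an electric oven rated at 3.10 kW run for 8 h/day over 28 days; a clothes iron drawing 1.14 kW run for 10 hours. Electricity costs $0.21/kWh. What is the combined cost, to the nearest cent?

$213.42

desktop computer: Power = 1.5 A × 230 V = 345 W = 0.345 kW
desktop computer: Runtime = 10 h/day × 90 days = 900 h
desktop computer: 0.345 kW × 900 h = 310.5 kWh
electric oven: Runtime = 8 h/day × 28 days = 224 h
electric oven: 3.1 kW × 224 h = 694.4 kWh
clothes iron: 1.14 kW × 10 h = 11.4 kWh
Total energy = 1016.3 kWh
Cost = 1016.3 × $0.21 = $213.42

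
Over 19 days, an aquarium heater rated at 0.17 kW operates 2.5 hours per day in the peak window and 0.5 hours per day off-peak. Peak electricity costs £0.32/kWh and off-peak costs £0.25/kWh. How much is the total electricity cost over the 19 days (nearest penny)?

£2.99

Peak energy = 0.17 kW × 2.5 h × 19 = 8.075 kWh
Off-peak energy = 0.17 kW × 0.5 h × 19 = 1.615 kWh
Cost = 8.075 × £0.32 + 1.615 × £0.25 = £2.584 + £0.40375 = £2.99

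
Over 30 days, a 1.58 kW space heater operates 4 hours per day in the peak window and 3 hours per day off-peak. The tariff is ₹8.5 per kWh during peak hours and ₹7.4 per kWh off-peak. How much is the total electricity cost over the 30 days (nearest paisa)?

₹2663.88

Peak energy = 1.58 kW × 4 h × 30 = 189.6 kWh
Off-peak energy = 1.58 kW × 3 h × 30 = 142.2 kWh
Cost = 189.6 × ₹8.5 + 142.2 × ₹7.4 = ₹1611.6 + ₹1052.28 = ₹2663.88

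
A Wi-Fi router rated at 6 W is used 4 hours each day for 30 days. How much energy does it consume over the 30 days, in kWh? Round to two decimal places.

Runtime = 4 h/day × 30 days = 120 h
Energy = 0.006 kW × 120 h = 0.72 kWh

0.72 kWh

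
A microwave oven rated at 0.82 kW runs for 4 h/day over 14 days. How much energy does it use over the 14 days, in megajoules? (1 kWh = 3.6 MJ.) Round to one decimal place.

165.3 MJ

Runtime = 4 h/day × 14 days = 56 h
Energy = 0.82 kW × 56 h = 45.92 kWh
= 45.92 × 3.6 MJ = 165.3 MJ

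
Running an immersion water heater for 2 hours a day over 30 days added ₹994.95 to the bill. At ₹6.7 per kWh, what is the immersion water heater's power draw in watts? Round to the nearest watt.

2475 W

Energy = ₹994.95 ÷ ₹6.7/kWh = 148.5 kWh
Runtime = 2 h/day × 30 days = 60 h
Power = 148.5 kWh ÷ 60 h = 2.475 kW = 2475 W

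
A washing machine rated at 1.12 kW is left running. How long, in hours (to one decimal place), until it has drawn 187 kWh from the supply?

167.0 h

Hours = 187 kWh ÷ 1.12 kW = 167.0 h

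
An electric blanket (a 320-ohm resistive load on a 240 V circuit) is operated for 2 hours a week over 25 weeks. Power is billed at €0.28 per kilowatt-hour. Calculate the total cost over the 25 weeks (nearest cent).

Power = V²/R = 240²/320 = 180 W = 0.18 kW
Runtime = 2 h/week × 25 weeks = 50 h
Energy = 0.18 kW × 50 h = 9 kWh
Cost = 9 kWh × €0.28/kWh = €2.52

€2.52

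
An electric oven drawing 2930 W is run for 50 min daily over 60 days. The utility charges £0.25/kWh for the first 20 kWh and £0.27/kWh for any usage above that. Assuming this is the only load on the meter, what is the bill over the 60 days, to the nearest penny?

£39.16

Runtime = 50 min × 60 = 3000 min = 50 h
Energy = 2.93 kW × 50 h = 146.5 kWh
Tier 1 (0–20 kWh): 20 × £0.25 = £5
Above 20 kWh: 126.5 × £0.27 = £34.155
Bill = £39.16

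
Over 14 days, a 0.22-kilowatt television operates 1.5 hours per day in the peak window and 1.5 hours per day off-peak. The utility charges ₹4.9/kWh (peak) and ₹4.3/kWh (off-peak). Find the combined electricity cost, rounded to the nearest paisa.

Peak energy = 0.22 kW × 1.5 h × 14 = 4.62 kWh
Off-peak energy = 0.22 kW × 1.5 h × 14 = 4.62 kWh
Cost = 4.62 × ₹4.9 + 4.62 × ₹4.3 = ₹22.638 + ₹19.866 = ₹42.50

₹42.50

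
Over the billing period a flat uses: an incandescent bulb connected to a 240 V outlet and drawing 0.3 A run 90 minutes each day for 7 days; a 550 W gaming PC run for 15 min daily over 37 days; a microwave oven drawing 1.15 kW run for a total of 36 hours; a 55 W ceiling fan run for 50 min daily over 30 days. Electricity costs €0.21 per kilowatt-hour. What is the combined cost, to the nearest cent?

incandescent bulb: Power = 0.3 A × 240 V = 72 W = 0.072 kW
incandescent bulb: Runtime = 90 min × 7 = 630 min = 10.5 h
incandescent bulb: 0.072 kW × 10.5 h = 0.756 kWh
gaming PC: Runtime = 15 min × 37 = 555 min = 9.25 h
gaming PC: 0.55 kW × 9.25 h = 5.0875 kWh
microwave oven: 1.15 kW × 36 h = 41.4 kWh
ceiling fan: Runtime = 50 min × 30 = 1500 min = 25 h
ceiling fan: 0.055 kW × 25 h = 1.375 kWh
Total energy = 48.6185 kWh
Cost = 48.6185 × €0.21 = €10.21

€10.21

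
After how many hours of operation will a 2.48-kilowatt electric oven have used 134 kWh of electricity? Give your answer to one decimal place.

54.0 h

Hours = 134 kWh ÷ 2.48 kW = 54.0 h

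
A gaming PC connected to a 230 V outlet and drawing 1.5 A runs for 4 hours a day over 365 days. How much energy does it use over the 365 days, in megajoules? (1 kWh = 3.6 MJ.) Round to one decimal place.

1813.3 MJ

Power = 1.5 A × 230 V = 345 W = 0.345 kW
Runtime = 4 h/day × 365 days = 1460 h
Energy = 0.345 kW × 1460 h = 503.7 kWh
= 503.7 × 3.6 MJ = 1813.3 MJ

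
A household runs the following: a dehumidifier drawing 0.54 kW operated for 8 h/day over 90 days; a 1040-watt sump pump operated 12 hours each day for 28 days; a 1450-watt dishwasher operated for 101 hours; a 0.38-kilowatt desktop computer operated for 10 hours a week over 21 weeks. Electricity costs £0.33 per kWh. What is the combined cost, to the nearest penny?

dehumidifier: Runtime = 8 h/day × 90 days = 720 h
dehumidifier: 0.54 kW × 720 h = 388.8 kWh
sump pump: Runtime = 12 h/day × 28 days = 336 h
sump pump: 1.04 kW × 336 h = 349.44 kWh
dishwasher: 1.45 kW × 101 h = 146.45 kWh
desktop computer: Runtime = 10 h/week × 21 weeks = 210 h
desktop computer: 0.38 kW × 210 h = 79.8 kWh
Total energy = 964.49 kWh
Cost = 964.49 × £0.33 = £318.28

£318.28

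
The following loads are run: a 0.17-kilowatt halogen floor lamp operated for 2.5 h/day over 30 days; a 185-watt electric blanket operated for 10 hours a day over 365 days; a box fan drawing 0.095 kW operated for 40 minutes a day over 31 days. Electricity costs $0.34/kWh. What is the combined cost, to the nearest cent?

$234.59

halogen floor lamp: Runtime = 2.5 h/day × 30 days = 75 h
halogen floor lamp: 0.17 kW × 75 h = 12.75 kWh
electric blanket: Runtime = 10 h/day × 365 days = 3650 h
electric blanket: 0.185 kW × 3650 h = 675.25 kWh
box fan: Runtime = 40 min × 31 = 1240 min = 20.666666… h
box fan: 0.095 kW × 20.666666… h = 1.963333… kWh
Total energy = 689.963333… kWh
Cost = 689.963333… × $0.34 = $234.59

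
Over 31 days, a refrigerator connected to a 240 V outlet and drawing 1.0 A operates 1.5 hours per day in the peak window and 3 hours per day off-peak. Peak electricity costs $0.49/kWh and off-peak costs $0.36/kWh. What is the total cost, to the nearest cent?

$13.50

Power = 1.0 A × 240 V = 240 W = 0.24 kW
Peak energy = 0.24 kW × 1.5 h × 31 = 11.16 kWh
Off-peak energy = 0.24 kW × 3 h × 31 = 22.32 kWh
Cost = 11.16 × $0.49 + 22.32 × $0.36 = $5.4684 + $8.0352 = $13.50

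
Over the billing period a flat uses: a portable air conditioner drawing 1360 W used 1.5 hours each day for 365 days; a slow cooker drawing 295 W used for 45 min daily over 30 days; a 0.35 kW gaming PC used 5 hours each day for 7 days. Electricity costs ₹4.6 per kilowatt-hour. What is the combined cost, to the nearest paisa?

portable air conditioner: Runtime = 1.5 h/day × 365 days = 547.5 h
portable air conditioner: 1.36 kW × 547.5 h = 744.6 kWh
slow cooker: Runtime = 45 min × 30 = 1350 min = 22.5 h
slow cooker: 0.295 kW × 22.5 h = 6.6375 kWh
gaming PC: Runtime = 5 h/day × 7 days = 35 h
gaming PC: 0.35 kW × 35 h = 12.25 kWh
Total energy = 763.4875 kWh
Cost = 763.4875 × ₹4.6 = ₹3512.04

₹3512.04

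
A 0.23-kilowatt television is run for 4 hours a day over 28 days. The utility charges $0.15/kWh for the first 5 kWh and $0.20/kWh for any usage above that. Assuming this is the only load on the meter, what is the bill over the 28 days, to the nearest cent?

$4.90

Runtime = 4 h/day × 28 days = 112 h
Energy = 0.23 kW × 112 h = 25.76 kWh
Tier 1 (0–5 kWh): 5 × $0.15 = $0.75
Above 5 kWh: 20.76 × $0.20 = $4.152
Bill = $4.90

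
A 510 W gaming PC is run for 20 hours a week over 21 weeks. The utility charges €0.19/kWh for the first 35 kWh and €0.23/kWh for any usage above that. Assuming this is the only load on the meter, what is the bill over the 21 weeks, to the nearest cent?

€47.87

Runtime = 20 h/week × 21 weeks = 420 h
Energy = 0.51 kW × 420 h = 214.2 kWh
Tier 1 (0–35 kWh): 35 × €0.19 = €6.65
Above 35 kWh: 179.2 × €0.23 = €41.216
Bill = €47.87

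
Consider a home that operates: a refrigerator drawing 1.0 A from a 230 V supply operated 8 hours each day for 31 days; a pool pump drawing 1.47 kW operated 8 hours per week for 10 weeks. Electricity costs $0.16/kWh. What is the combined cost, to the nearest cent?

refrigerator: Power = 1.0 A × 230 V = 230 W = 0.23 kW
refrigerator: Runtime = 8 h/day × 31 days = 248 h
refrigerator: 0.23 kW × 248 h = 57.04 kWh
pool pump: Runtime = 8 h/week × 10 weeks = 80 h
pool pump: 1.47 kW × 80 h = 117.6 kWh
Total energy = 174.64 kWh
Cost = 174.64 × $0.16 = $27.94

$27.94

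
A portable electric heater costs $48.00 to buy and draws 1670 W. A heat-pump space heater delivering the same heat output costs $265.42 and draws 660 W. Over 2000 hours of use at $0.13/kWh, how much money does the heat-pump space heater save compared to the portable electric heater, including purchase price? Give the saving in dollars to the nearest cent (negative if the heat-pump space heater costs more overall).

portable electric heater: $48.00 + (1670/1000) kW × 2000 h × $0.13 = $48.00 + $434.2 = $482.2
heat-pump space heater: $265.42 + (660/1000) kW × 2000 h × $0.13 = $265.42 + $171.6 = $437.02
Saving = $482.2 − $437.02 = $45.18

$45.18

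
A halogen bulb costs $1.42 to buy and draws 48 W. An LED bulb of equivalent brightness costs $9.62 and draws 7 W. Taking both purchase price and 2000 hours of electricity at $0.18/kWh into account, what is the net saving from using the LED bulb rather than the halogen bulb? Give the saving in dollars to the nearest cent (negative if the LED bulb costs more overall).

halogen bulb: $1.42 + (48/1000) kW × 2000 h × $0.18 = $1.42 + $17.28 = $18.7
LED bulb: $9.62 + (7/1000) kW × 2000 h × $0.18 = $9.62 + $2.52 = $12.14
Saving = $18.7 − $12.14 = $6.56

$6.56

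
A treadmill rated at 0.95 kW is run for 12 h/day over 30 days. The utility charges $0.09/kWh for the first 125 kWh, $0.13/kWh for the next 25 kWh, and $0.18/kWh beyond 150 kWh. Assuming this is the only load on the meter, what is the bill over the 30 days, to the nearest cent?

Runtime = 12 h/day × 30 days = 360 h
Energy = 0.95 kW × 360 h = 342 kWh
Tier 1 (0–125 kWh): 125 × $0.09 = $11.25
Tier 2 (125–150 kWh): 25 × $0.13 = $3.25
Above 150 kWh: 192 × $0.18 = $34.56
Bill = $49.06

$49.06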